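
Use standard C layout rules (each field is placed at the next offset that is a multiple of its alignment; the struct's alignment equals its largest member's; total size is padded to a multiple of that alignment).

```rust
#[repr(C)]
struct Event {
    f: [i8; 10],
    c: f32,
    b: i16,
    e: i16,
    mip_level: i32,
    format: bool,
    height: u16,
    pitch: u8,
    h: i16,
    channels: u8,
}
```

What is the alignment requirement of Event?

member alignments: f=1, c=4, b=2, e=2, mip_level=4, format=1, height=2, pitch=1, h=2, channels=1
max = 4

4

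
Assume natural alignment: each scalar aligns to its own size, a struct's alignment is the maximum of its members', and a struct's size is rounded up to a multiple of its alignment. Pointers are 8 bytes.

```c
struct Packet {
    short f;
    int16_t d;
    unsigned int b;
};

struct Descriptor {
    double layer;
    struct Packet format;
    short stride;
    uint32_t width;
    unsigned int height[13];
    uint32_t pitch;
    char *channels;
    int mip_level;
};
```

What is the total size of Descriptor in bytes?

96 bytes

Packet: 0..2  f  (2B, 2-aligned); 2..4  d  (2B, 2-aligned); 4..8  b  (4B, 4-aligned); sizeof = 8, alignof = 4
0..8  layer  (8B, 8-aligned)
8..16  format  (8B, 4-aligned)
16..18  stride  (2B, 2-aligned)
18..20  -- padding (2B)
20..24  width  (4B, 4-aligned)
24..76  height  (52B, 4-aligned)
76..80  pitch  (4B, 4-aligned)
80..88  channels  (8B, 8-aligned)
88..92  mip_level  (4B, 4-aligned)
92..96  -- tail padding (4B)
sizeof = 96, alignof = 8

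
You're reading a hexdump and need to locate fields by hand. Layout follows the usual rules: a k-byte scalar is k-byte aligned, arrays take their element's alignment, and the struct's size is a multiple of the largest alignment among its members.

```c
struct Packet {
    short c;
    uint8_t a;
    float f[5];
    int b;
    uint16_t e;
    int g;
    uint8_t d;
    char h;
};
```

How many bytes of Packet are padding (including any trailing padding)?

0..2  c  (2B, 2-aligned)
2..3  a  (1B, 1-aligned)
3..4  -- padding (1B)
4..24  f  (20B, 4-aligned)
24..28  b  (4B, 4-aligned)
28..30  e  (2B, 2-aligned)
30..32  -- padding (2B)
32..36  g  (4B, 4-aligned)
36..37  d  (1B, 1-aligned)
37..38  h  (1B, 1-aligned)
38..40  -- tail padding (2B)
sizeof = 40, alignof = 4
data bytes 35, size 40 → padding 5

5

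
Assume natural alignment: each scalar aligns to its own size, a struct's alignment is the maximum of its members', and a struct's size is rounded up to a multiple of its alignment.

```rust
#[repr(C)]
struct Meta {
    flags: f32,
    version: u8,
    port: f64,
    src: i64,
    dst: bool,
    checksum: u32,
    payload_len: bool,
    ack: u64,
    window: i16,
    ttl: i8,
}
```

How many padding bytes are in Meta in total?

flags at 0 (size 4, align 4) → ends 4
version at 4 (size 1, align 1) → ends 5
pad 3 to align 8 for port
port at 8 (size 8, align 8) → ends 16
src at 16 (size 8, align 8) → ends 24
dst at 24 (size 1, align 1) → ends 25
pad 3 to align 4 for checksum
checksum at 28 (size 4, align 4) → ends 32
payload_len at 32 (size 1, align 1) → ends 33
pad 7 to align 8 for ack
ack at 40 (size 8, align 8) → ends 48
window at 48 (size 2, align 2) → ends 50
ttl at 50 (size 1, align 1) → ends 51
tail pad 5 to reach multiple of 8
total 56 bytes, alignment 8
data bytes 38, size 56 → padding 18

18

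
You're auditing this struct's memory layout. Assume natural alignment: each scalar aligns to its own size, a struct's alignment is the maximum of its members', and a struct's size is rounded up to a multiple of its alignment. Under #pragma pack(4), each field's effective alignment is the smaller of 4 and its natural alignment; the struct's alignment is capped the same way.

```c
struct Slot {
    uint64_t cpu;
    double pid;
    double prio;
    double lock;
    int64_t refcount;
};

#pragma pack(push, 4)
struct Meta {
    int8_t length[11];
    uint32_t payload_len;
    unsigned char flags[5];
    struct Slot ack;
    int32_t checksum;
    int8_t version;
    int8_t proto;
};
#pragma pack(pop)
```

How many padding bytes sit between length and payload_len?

Slot: cpu at 0 (size 8, align 8) → ends 8; pid at 8 (size 8, align 8) → ends 16; prio at 16 (size 8, align 8) → ends 24; lock at 24 (size 8, align 8) → ends 32; refcount at 32 (size 8, align 8) → ends 40; total 40 bytes, alignment 8
length at 0 (size 11, align 1) → ends 11
pad 1 to align 4 for payload_len
payload_len at 12 (size 4, align 4) → ends 16

1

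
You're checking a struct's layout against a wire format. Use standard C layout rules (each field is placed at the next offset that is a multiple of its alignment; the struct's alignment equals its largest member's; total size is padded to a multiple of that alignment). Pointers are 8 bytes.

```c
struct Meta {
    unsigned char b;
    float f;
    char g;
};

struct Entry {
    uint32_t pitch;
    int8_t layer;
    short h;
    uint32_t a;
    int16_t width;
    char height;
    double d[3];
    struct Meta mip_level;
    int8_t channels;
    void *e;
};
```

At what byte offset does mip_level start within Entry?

Meta: @0: b [1B, align 1] → 1; +3 pad (align 4); @4: f [4B, align 4] → 8; @8: g [1B, align 1] → 9; +3 tail pad (align 4); size 12, align 4
@0: pitch [4B, align 4] → 4
@4: layer [1B, align 1] → 5
+1 pad (align 2)
@6: h [2B, align 2] → 8
@8: a [4B, align 4] → 12
@12: width [2B, align 2] → 14
@14: height [1B, align 1] → 15
+1 pad (align 8)
@16: d [24B, align 8] → 40
@40: mip_level [12B, align 4] → 52

40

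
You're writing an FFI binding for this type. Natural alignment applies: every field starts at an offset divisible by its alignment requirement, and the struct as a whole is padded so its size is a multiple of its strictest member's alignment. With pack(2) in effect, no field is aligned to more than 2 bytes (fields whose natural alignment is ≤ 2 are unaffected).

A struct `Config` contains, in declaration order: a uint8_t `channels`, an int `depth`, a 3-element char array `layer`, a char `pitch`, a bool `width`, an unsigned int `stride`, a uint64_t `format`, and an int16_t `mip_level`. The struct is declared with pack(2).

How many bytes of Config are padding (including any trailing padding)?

2

channels at 0 (size 1, align 1) → ends 1
pad 1 to align 2 for depth
depth at 2 (size 4, align 2) → ends 6
layer at 6 (size 3, align 1) → ends 9
pitch at 9 (size 1, align 1) → ends 10
width at 10 (size 1, align 1) → ends 11
pad 1 to align 2 for stride
stride at 12 (size 4, align 2) → ends 16
format at 16 (size 8, align 2) → ends 24
mip_level at 24 (size 2, align 2) → ends 26
total 26 bytes, alignment 2
data bytes 24, size 26 → padding 2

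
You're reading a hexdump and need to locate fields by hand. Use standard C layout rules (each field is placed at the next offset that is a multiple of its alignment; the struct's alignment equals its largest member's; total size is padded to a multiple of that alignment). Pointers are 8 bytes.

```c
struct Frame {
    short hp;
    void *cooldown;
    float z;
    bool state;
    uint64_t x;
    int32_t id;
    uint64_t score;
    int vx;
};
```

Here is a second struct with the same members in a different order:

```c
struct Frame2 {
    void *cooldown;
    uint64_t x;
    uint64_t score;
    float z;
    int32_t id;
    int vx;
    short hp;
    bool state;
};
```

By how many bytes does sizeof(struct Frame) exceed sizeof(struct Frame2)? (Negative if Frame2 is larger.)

16

@0: hp [2B, align 2] → 2
+6 pad (align 8)
@8: cooldown [8B, align 8] → 16
@16: z [4B, align 4] → 20
@20: state [1B, align 1] → 21
+3 pad (align 8)
@24: x [8B, align 8] → 32
@32: id [4B, align 4] → 36
+4 pad (align 8)
@40: score [8B, align 8] → 48
@48: vx [4B, align 4] → 52
+4 tail pad (align 8)
size 56, align 8
— Frame2 —
@0: cooldown [8B, align 8] → 8
@8: x [8B, align 8] → 16
@16: score [8B, align 8] → 24
@24: z [4B, align 4] → 28
@28: id [4B, align 4] → 32
@32: vx [4B, align 4] → 36
@36: hp [2B, align 2] → 38
@38: state [1B, align 1] → 39
+1 tail pad (align 8)
size 40, align 8
56 − 40 = 16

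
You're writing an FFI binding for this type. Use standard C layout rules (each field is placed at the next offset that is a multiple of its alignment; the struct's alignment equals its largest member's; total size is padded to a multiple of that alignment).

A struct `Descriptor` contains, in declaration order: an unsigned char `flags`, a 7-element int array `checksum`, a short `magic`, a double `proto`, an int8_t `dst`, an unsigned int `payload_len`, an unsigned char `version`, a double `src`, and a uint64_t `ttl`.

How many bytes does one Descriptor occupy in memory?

@0: flags [1B, align 1] → 1
+3 pad (align 4)
@4: checksum [28B, align 4] → 32
@32: magic [2B, align 2] → 34
+6 pad (align 8)
@40: proto [8B, align 8] → 48
@48: dst [1B, align 1] → 49
+3 pad (align 4)
@52: payload_len [4B, align 4] → 56
@56: version [1B, align 1] → 57
+7 pad (align 8)
@64: src [8B, align 8] → 72
@72: ttl [8B, align 8] → 80
size 80, align 8

80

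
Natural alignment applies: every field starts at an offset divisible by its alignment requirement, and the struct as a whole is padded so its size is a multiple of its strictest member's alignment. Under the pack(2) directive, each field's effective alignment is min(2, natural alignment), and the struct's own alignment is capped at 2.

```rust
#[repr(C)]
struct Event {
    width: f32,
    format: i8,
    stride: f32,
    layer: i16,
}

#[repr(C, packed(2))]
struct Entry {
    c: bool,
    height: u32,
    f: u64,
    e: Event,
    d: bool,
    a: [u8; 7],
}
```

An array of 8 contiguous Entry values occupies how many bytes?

Event: 0..4  width  (4B, 4-aligned); 4..5  format  (1B, 1-aligned); 5..8  -- padding (3B); 8..12  stride  (4B, 4-aligned); 12..14  layer  (2B, 2-aligned); 14..16  -- tail padding (2B); sizeof = 16, alignof = 4
0..1  c  (1B, 1-aligned)
1..2  -- padding (1B)
2..6  height  (4B, 2-aligned)
6..14  f  (8B, 2-aligned)
14..30  e  (16B, 2-aligned)
30..31  d  (1B, 1-aligned)
31..38  a  (7B, 1-aligned)
sizeof = 38, alignof = 2
array of 8: 8 × 38 = 304

304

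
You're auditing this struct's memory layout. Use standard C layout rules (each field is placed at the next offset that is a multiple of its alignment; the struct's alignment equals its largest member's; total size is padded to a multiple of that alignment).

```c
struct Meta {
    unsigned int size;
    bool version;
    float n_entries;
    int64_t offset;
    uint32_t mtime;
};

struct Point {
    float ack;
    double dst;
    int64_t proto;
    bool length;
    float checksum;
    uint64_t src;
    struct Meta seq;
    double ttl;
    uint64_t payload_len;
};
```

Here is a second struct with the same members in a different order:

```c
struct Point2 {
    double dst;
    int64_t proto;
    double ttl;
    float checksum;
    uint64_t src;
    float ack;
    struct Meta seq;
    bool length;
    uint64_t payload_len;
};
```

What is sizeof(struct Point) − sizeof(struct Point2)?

Meta: 0..4  size  (4B, 4-aligned); 4..5  version  (1B, 1-aligned); 5..8  -- padding (3B); 8..12  n_entries  (4B, 4-aligned); 12..16  -- padding (4B); 16..24  offset  (8B, 8-aligned); 24..28  mtime  (4B, 4-aligned); 28..32  -- tail padding (4B); sizeof = 32, alignof = 8
0..4  ack  (4B, 4-aligned)
4..8  -- padding (4B)
8..16  dst  (8B, 8-aligned)
16..24  proto  (8B, 8-aligned)
24..25  length  (1B, 1-aligned)
25..28  -- padding (3B)
28..32  checksum  (4B, 4-aligned)
32..40  src  (8B, 8-aligned)
40..72  seq  (32B, 8-aligned)
72..80  ttl  (8B, 8-aligned)
80..88  payload_len  (8B, 8-aligned)
sizeof = 88, alignof = 8
— Point2 —
0..8  dst  (8B, 8-aligned)
8..16  proto  (8B, 8-aligned)
16..24  ttl  (8B, 8-aligned)
24..28  checksum  (4B, 4-aligned)
28..32  -- padding (4B)
32..40  src  (8B, 8-aligned)
40..44  ack  (4B, 4-aligned)
44..48  -- padding (4B)
48..80  seq  (32B, 8-aligned)
80..81  length  (1B, 1-aligned)
81..88  -- padding (7B)
88..96  payload_len  (8B, 8-aligned)
sizeof = 96, alignof = 8
88 − 96 = -8

-8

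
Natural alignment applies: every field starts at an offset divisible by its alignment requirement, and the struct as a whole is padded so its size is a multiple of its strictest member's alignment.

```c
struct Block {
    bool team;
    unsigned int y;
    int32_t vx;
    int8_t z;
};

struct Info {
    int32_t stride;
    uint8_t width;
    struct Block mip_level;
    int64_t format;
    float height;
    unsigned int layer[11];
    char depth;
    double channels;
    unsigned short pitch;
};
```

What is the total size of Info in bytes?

Block: team at 0 (size 1, align 1) → ends 1; pad 3 to align 4 for y; y at 4 (size 4, align 4) → ends 8; vx at 8 (size 4, align 4) → ends 12; z at 12 (size 1, align 1) → ends 13; tail pad 3 to reach multiple of 4; total 16 bytes, alignment 4
stride at 0 (size 4, align 4) → ends 4
width at 4 (size 1, align 1) → ends 5
pad 3 to align 4 for mip_level
mip_level at 8 (size 16, align 4) → ends 24
format at 24 (size 8, align 8) → ends 32
height at 32 (size 4, align 4) → ends 36
layer at 36 (size 44, align 4) → ends 80
depth at 80 (size 1, align 1) → ends 81
pad 7 to align 8 for channels
channels at 88 (size 8, align 8) → ends 96
pitch at 96 (size 2, align 2) → ends 98
tail pad 6 to reach multiple of 8
total 104 bytes, alignment 8

104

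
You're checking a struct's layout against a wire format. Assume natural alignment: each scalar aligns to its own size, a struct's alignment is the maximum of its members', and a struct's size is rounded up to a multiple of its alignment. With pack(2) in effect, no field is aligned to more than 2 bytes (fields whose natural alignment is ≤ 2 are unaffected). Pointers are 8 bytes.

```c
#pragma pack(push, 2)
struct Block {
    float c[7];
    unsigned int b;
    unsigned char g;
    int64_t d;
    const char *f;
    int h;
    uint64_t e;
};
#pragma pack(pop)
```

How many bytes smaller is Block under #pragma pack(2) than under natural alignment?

natural layout:
  0..28  c  (28B, 4-aligned)
  28..32  b  (4B, 4-aligned)
  32..33  g  (1B, 1-aligned)
  33..40  -- padding (7B)
  40..48  d  (8B, 8-aligned)
  48..56  f  (8B, 8-aligned)
  56..60  h  (4B, 4-aligned)
  60..64  -- padding (4B)
  64..72  e  (8B, 8-aligned)
  sizeof = 72, alignof = 8
packed(2) layout:
  0..28  c  (28B, 2-aligned)
  28..32  b  (4B, 2-aligned)
  32..33  g  (1B, 1-aligned)
  33..34  -- padding (1B)
  34..42  d  (8B, 2-aligned)
  42..50  f  (8B, 2-aligned)
  50..54  h  (4B, 2-aligned)
  54..62  e  (8B, 2-aligned)
  sizeof = 62, alignof = 2
72 − 62 = 10

10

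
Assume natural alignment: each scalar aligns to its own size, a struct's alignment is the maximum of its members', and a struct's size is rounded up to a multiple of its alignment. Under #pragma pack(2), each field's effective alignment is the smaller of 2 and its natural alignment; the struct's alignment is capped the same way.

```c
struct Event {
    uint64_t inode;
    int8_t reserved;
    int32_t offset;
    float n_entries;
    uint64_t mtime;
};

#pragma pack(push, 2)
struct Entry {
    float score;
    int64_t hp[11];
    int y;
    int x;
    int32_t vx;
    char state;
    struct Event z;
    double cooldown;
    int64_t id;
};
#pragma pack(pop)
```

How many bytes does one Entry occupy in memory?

154

Event: 0..8  inode  (8B, 8-aligned); 8..9  reserved  (1B, 1-aligned); 9..12  -- padding (3B); 12..16  offset  (4B, 4-aligned); 16..20  n_entries  (4B, 4-aligned); 20..24  -- padding (4B); 24..32  mtime  (8B, 8-aligned); sizeof = 32, alignof = 8
0..4  score  (4B, 2-aligned)
4..92  hp  (88B, 2-aligned)
92..96  y  (4B, 2-aligned)
96..100  x  (4B, 2-aligned)
100..104  vx  (4B, 2-aligned)
104..105  state  (1B, 1-aligned)
105..106  -- padding (1B)
106..138  z  (32B, 2-aligned)
138..146  cooldown  (8B, 2-aligned)
146..154  id  (8B, 2-aligned)
sizeof = 154, alignof = 2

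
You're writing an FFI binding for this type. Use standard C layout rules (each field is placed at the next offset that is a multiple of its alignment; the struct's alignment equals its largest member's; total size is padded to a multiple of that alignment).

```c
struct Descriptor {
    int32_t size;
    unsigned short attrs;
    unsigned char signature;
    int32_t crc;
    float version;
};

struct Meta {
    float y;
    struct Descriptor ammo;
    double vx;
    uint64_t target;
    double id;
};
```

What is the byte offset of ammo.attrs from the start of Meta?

8

Descriptor: @0: size [4B, align 4] → 4; @4: attrs [2B, align 2] → 6; @6: signature [1B, align 1] → 7; +1 pad (align 4); @8: crc [4B, align 4] → 12; @12: version [4B, align 4] → 16; size 16, align 4
@0: y [4B, align 4] → 4
@4: ammo [16B, align 4] → 20
within Descriptor: attrs at 4
4 + 4 = 8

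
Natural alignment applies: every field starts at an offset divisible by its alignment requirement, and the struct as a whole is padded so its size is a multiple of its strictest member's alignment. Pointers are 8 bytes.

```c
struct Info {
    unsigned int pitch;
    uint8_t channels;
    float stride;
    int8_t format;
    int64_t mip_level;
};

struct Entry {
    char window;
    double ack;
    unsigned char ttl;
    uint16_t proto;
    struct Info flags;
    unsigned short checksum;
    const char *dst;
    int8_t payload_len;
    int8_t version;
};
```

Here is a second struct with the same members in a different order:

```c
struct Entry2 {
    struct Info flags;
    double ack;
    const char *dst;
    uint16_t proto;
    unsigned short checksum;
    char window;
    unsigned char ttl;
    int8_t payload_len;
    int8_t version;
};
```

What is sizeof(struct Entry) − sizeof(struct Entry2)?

24

Info: @0: pitch [4B, align 4] → 4; @4: channels [1B, align 1] → 5; +3 pad (align 4); @8: stride [4B, align 4] → 12; @12: format [1B, align 1] → 13; +3 pad (align 8); @16: mip_level [8B, align 8] → 24; size 24, align 8
@0: window [1B, align 1] → 1
+7 pad (align 8)
@8: ack [8B, align 8] → 16
@16: ttl [1B, align 1] → 17
+1 pad (align 2)
@18: proto [2B, align 2] → 20
+4 pad (align 8)
@24: flags [24B, align 8] → 48
@48: checksum [2B, align 2] → 50
+6 pad (align 8)
@56: dst [8B, align 8] → 64
@64: payload_len [1B, align 1] → 65
@65: version [1B, align 1] → 66
+6 tail pad (align 8)
size 72, align 8
— Entry2 —
@0: flags [24B, align 8] → 24
@24: ack [8B, align 8] → 32
@32: dst [8B, align 8] → 40
@40: proto [2B, align 2] → 42
@42: checksum [2B, align 2] → 44
@44: window [1B, align 1] → 45
@45: ttl [1B, align 1] → 46
@46: payload_len [1B, align 1] → 47
@47: version [1B, align 1] → 48
size 48, align 8
72 − 48 = 24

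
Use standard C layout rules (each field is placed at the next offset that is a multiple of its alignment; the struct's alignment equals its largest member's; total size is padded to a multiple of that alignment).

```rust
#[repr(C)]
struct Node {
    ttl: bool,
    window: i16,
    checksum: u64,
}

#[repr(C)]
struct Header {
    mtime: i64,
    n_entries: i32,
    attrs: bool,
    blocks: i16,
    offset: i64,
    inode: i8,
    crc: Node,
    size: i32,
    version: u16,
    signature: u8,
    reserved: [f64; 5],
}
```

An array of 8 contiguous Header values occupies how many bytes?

768

Node: ttl at 0 (size 1, align 1) → ends 1; pad 1 to align 2 for window; window at 2 (size 2, align 2) → ends 4; pad 4 to align 8 for checksum; checksum at 8 (size 8, align 8) → ends 16; total 16 bytes, alignment 8
mtime at 0 (size 8, align 8) → ends 8
n_entries at 8 (size 4, align 4) → ends 12
attrs at 12 (size 1, align 1) → ends 13
pad 1 to align 2 for blocks
blocks at 14 (size 2, align 2) → ends 16
offset at 16 (size 8, align 8) → ends 24
inode at 24 (size 1, align 1) → ends 25
pad 7 to align 8 for crc
crc at 32 (size 16, align 8) → ends 48
size at 48 (size 4, align 4) → ends 52
version at 52 (size 2, align 2) → ends 54
signature at 54 (size 1, align 1) → ends 55
pad 1 to align 8 for reserved
reserved at 56 (size 40, align 8) → ends 96
total 96 bytes, alignment 8
array of 8: 8 × 96 = 768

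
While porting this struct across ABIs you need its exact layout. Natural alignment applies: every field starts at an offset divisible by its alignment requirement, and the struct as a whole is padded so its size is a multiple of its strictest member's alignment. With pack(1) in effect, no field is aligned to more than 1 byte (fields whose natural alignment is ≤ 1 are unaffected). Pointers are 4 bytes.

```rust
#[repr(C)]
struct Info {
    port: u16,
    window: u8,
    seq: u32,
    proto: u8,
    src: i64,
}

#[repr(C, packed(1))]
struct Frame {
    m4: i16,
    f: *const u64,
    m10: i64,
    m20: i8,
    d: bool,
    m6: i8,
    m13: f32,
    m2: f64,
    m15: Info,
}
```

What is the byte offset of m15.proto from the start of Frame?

37

Info: @0: port [2B, align 2] → 2; @2: window [1B, align 1] → 3; +1 pad (align 4); @4: seq [4B, align 4] → 8; @8: proto [1B, align 1] → 9; +7 pad (align 8); @16: src [8B, align 8] → 24; size 24, align 8
@0: m4 [2B, align 1] → 2
@2: f [4B, align 1] → 6
@6: m10 [8B, align 1] → 14
@14: m20 [1B, align 1] → 15
@15: d [1B, align 1] → 16
@16: m6 [1B, align 1] → 17
@17: m13 [4B, align 1] → 21
@21: m2 [8B, align 1] → 29
@29: m15 [24B, align 1] → 53
within Info: proto at 8
29 + 8 = 37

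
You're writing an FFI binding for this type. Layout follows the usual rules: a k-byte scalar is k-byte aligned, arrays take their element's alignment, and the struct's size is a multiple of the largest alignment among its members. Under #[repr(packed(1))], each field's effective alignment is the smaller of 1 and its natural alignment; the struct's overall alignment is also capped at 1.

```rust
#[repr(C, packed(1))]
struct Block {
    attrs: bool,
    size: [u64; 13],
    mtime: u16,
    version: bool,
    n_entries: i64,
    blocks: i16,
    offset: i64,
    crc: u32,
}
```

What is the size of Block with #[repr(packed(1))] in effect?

attrs at 0 (size 1, align 1) → ends 1
size at 1 (size 104, align 1) → ends 105
mtime at 105 (size 2, align 1) → ends 107
version at 107 (size 1, align 1) → ends 108
n_entries at 108 (size 8, align 1) → ends 116
blocks at 116 (size 2, align 1) → ends 118
offset at 118 (size 8, align 1) → ends 126
crc at 126 (size 4, align 1) → ends 130
total 130 bytes, alignment 1

130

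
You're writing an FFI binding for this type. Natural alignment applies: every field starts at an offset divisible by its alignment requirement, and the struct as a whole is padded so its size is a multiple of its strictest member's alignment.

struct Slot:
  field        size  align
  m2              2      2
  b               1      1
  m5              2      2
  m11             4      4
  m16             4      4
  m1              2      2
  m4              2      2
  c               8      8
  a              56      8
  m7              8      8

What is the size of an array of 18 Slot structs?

1728

0..2  m2  (2B, 2-aligned)
2..3  b  (1B, 1-aligned)
3..4  -- padding (1B)
4..6  m5  (2B, 2-aligned)
6..8  -- padding (2B)
8..12  m11  (4B, 4-aligned)
12..16  m16  (4B, 4-aligned)
16..18  m1  (2B, 2-aligned)
18..20  m4  (2B, 2-aligned)
20..24  -- padding (4B)
24..32  c  (8B, 8-aligned)
32..88  a  (56B, 8-aligned)
88..96  m7  (8B, 8-aligned)
sizeof = 96, alignof = 8
array of 18: 18 × 96 = 1728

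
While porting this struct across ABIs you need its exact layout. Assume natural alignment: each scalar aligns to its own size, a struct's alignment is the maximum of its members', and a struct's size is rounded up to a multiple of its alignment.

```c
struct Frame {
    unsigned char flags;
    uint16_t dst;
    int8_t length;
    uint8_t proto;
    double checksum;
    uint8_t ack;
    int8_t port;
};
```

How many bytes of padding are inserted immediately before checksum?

2

0..1  flags  (1B, 1-aligned)
1..2  -- padding (1B)
2..4  dst  (2B, 2-aligned)
4..5  length  (1B, 1-aligned)
5..6  proto  (1B, 1-aligned)
6..8  -- padding (2B)
8..16  checksum  (8B, 8-aligned)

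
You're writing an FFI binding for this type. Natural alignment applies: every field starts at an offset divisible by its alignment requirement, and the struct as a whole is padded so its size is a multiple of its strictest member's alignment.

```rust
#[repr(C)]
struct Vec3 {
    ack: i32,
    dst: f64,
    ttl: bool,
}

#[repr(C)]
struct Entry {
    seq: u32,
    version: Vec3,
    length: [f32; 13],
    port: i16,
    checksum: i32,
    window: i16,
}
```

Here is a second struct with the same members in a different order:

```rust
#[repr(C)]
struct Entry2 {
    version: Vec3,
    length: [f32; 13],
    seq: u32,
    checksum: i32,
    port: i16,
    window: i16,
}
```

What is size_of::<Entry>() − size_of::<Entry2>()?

8

Vec3: 0..4  ack  (4B, 4-aligned); 4..8  -- padding (4B); 8..16  dst  (8B, 8-aligned); 16..17  ttl  (1B, 1-aligned); 17..24  -- tail padding (7B); sizeof = 24, alignof = 8
0..4  seq  (4B, 4-aligned)
4..8  -- padding (4B)
8..32  version  (24B, 8-aligned)
32..84  length  (52B, 4-aligned)
84..86  port  (2B, 2-aligned)
86..88  -- padding (2B)
88..92  checksum  (4B, 4-aligned)
92..94  window  (2B, 2-aligned)
94..96  -- tail padding (2B)
sizeof = 96, alignof = 8
— Entry2 —
0..24  version  (24B, 8-aligned)
24..76  length  (52B, 4-aligned)
76..80  seq  (4B, 4-aligned)
80..84  checksum  (4B, 4-aligned)
84..86  port  (2B, 2-aligned)
86..88  window  (2B, 2-aligned)
sizeof = 88, alignof = 8
96 − 88 = 8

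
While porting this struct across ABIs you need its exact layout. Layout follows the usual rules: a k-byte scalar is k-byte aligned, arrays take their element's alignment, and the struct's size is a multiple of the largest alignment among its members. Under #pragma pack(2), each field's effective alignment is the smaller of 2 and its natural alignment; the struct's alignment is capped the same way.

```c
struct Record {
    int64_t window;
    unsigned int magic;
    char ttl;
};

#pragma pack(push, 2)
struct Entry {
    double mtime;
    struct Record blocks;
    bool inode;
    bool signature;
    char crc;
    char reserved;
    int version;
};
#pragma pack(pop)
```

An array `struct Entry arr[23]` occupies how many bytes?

736

Record: 0..8  window  (8B, 8-aligned); 8..12  magic  (4B, 4-aligned); 12..13  ttl  (1B, 1-aligned); 13..16  -- tail padding (3B); sizeof = 16, alignof = 8
0..8  mtime  (8B, 2-aligned)
8..24  blocks  (16B, 2-aligned)
24..25  inode  (1B, 1-aligned)
25..26  signature  (1B, 1-aligned)
26..27  crc  (1B, 1-aligned)
27..28  reserved  (1B, 1-aligned)
28..32  version  (4B, 2-aligned)
sizeof = 32, alignof = 2
array of 23: 23 × 32 = 736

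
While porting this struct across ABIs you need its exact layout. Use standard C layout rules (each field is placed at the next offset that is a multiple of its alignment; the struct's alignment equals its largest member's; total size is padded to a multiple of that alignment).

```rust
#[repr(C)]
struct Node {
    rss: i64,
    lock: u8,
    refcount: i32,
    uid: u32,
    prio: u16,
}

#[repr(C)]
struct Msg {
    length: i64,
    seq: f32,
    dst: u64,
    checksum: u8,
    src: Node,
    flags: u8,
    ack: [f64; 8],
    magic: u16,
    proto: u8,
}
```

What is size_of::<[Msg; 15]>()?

2040

Node: rss at 0 (size 8, align 8) → ends 8; lock at 8 (size 1, align 1) → ends 9; pad 3 to align 4 for refcount; refcount at 12 (size 4, align 4) → ends 16; uid at 16 (size 4, align 4) → ends 20; prio at 20 (size 2, align 2) → ends 22; tail pad 2 to reach multiple of 8; total 24 bytes, alignment 8
length at 0 (size 8, align 8) → ends 8
seq at 8 (size 4, align 4) → ends 12
pad 4 to align 8 for dst
dst at 16 (size 8, align 8) → ends 24
checksum at 24 (size 1, align 1) → ends 25
pad 7 to align 8 for src
src at 32 (size 24, align 8) → ends 56
flags at 56 (size 1, align 1) → ends 57
pad 7 to align 8 for ack
ack at 64 (size 64, align 8) → ends 128
magic at 128 (size 2, align 2) → ends 130
proto at 130 (size 1, align 1) → ends 131
tail pad 5 to reach multiple of 8
total 136 bytes, alignment 8
array of 15: 15 × 136 = 2040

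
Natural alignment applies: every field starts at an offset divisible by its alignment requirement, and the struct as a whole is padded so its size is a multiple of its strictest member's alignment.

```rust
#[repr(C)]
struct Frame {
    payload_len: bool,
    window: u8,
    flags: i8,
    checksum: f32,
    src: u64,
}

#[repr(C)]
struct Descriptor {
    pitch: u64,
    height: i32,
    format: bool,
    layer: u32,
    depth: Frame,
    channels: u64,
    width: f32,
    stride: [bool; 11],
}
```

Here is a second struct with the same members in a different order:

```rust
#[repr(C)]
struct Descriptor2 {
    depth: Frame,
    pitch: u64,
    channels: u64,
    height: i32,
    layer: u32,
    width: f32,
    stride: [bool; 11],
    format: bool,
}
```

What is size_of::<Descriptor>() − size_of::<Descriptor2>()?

Frame: payload_len at 0 (size 1, align 1) → ends 1; window at 1 (size 1, align 1) → ends 2; flags at 2 (size 1, align 1) → ends 3; pad 1 to align 4 for checksum; checksum at 4 (size 4, align 4) → ends 8; src at 8 (size 8, align 8) → ends 16; total 16 bytes, alignment 8
pitch at 0 (size 8, align 8) → ends 8
height at 8 (size 4, align 4) → ends 12
format at 12 (size 1, align 1) → ends 13
pad 3 to align 4 for layer
layer at 16 (size 4, align 4) → ends 20
pad 4 to align 8 for depth
depth at 24 (size 16, align 8) → ends 40
channels at 40 (size 8, align 8) → ends 48
width at 48 (size 4, align 4) → ends 52
stride at 52 (size 11, align 1) → ends 63
tail pad 1 to reach multiple of 8
total 64 bytes, alignment 8
— Descriptor2 —
depth at 0 (size 16, align 8) → ends 16
pitch at 16 (size 8, align 8) → ends 24
channels at 24 (size 8, align 8) → ends 32
height at 32 (size 4, align 4) → ends 36
layer at 36 (size 4, align 4) → ends 40
width at 40 (size 4, align 4) → ends 44
stride at 44 (size 11, align 1) → ends 55
format at 55 (size 1, align 1) → ends 56
total 56 bytes, alignment 8
64 − 56 = 8

8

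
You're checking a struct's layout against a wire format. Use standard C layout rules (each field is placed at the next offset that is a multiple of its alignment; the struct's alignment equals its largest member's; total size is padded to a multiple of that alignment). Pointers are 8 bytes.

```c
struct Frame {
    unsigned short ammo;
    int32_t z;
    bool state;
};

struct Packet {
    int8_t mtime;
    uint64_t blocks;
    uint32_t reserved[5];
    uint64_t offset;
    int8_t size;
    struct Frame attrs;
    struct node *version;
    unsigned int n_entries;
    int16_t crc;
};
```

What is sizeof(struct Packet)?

80

Frame: ammo at 0 (size 2, align 2) → ends 2; pad 2 to align 4 for z; z at 4 (size 4, align 4) → ends 8; state at 8 (size 1, align 1) → ends 9; tail pad 3 to reach multiple of 4; total 12 bytes, alignment 4
mtime at 0 (size 1, align 1) → ends 1
pad 7 to align 8 for blocks
blocks at 8 (size 8, align 8) → ends 16
reserved at 16 (size 20, align 4) → ends 36
pad 4 to align 8 for offset
offset at 40 (size 8, align 8) → ends 48
size at 48 (size 1, align 1) → ends 49
pad 3 to align 4 for attrs
attrs at 52 (size 12, align 4) → ends 64
version at 64 (size 8, align 8) → ends 72
n_entries at 72 (size 4, align 4) → ends 76
crc at 76 (size 2, align 2) → ends 78
tail pad 2 to reach multiple of 8
total 80 bytes, alignment 8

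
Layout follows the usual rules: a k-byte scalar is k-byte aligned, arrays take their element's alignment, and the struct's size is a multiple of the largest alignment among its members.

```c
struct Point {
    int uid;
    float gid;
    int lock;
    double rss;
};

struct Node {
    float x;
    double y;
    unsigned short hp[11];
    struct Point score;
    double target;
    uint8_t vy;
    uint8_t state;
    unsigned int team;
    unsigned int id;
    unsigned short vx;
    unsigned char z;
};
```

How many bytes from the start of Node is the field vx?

84

Point: 0..4  uid  (4B, 4-aligned); 4..8  gid  (4B, 4-aligned); 8..12  lock  (4B, 4-aligned); 12..16  -- padding (4B); 16..24  rss  (8B, 8-aligned); sizeof = 24, alignof = 8
0..4  x  (4B, 4-aligned)
4..8  -- padding (4B)
8..16  y  (8B, 8-aligned)
16..38  hp  (22B, 2-aligned)
38..40  -- padding (2B)
40..64  score  (24B, 8-aligned)
64..72  target  (8B, 8-aligned)
72..73  vy  (1B, 1-aligned)
73..74  state  (1B, 1-aligned)
74..76  -- padding (2B)
76..80  team  (4B, 4-aligned)
80..84  id  (4B, 4-aligned)
84..86  vx  (2B, 2-aligned)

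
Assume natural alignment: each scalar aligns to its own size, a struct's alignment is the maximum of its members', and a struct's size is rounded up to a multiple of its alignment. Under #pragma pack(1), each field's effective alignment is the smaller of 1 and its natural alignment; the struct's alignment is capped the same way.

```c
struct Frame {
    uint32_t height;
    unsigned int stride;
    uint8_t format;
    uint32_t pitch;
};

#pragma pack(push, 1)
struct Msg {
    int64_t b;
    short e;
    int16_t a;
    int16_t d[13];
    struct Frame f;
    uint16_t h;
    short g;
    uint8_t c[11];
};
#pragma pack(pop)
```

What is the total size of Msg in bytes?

Frame: @0: height [4B, align 4] → 4; @4: stride [4B, align 4] → 8; @8: format [1B, align 1] → 9; +3 pad (align 4); @12: pitch [4B, align 4] → 16; size 16, align 4
@0: b [8B, align 1] → 8
@8: e [2B, align 1] → 10
@10: a [2B, align 1] → 12
@12: d [26B, align 1] → 38
@38: f [16B, align 1] → 54
@54: h [2B, align 1] → 56
@56: g [2B, align 1] → 58
@58: c [11B, align 1] → 69
size 69, align 1

69 bytes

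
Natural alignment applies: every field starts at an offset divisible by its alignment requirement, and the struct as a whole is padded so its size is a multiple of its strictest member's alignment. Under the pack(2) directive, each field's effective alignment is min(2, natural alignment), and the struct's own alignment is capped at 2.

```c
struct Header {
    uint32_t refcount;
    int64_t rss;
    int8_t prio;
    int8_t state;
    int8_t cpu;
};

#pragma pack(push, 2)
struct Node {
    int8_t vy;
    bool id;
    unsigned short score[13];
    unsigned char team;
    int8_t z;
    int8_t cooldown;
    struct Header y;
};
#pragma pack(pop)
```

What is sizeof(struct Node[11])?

616

Header: @0: refcount [4B, align 4] → 4; +4 pad (align 8); @8: rss [8B, align 8] → 16; @16: prio [1B, align 1] → 17; @17: state [1B, align 1] → 18; @18: cpu [1B, align 1] → 19; +5 tail pad (align 8); size 24, align 8
@0: vy [1B, align 1] → 1
@1: id [1B, align 1] → 2
@2: score [26B, align 2] → 28
@28: team [1B, align 1] → 29
@29: z [1B, align 1] → 30
@30: cooldown [1B, align 1] → 31
+1 pad (align 2)
@32: y [24B, align 2] → 56
size 56, align 2
array of 11: 11 × 56 = 616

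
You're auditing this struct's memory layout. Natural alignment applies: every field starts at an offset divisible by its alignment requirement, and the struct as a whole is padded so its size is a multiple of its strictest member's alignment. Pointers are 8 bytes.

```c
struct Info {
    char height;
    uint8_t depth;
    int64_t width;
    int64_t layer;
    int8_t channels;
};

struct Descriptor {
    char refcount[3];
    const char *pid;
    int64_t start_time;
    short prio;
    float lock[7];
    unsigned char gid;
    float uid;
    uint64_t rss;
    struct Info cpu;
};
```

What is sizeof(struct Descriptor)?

104 bytes

Info: 0..1  height  (1B, 1-aligned); 1..2  depth  (1B, 1-aligned); 2..8  -- padding (6B); 8..16  width  (8B, 8-aligned); 16..24  layer  (8B, 8-aligned); 24..25  channels  (1B, 1-aligned); 25..32  -- tail padding (7B); sizeof = 32, alignof = 8
0..3  refcount  (3B, 1-aligned)
3..8  -- padding (5B)
8..16  pid  (8B, 8-aligned)
16..24  start_time  (8B, 8-aligned)
24..26  prio  (2B, 2-aligned)
26..28  -- padding (2B)
28..56  lock  (28B, 4-aligned)
56..57  gid  (1B, 1-aligned)
57..60  -- padding (3B)
60..64  uid  (4B, 4-aligned)
64..72  rss  (8B, 8-aligned)
72..104  cpu  (32B, 8-aligned)
sizeof = 104, alignof = 8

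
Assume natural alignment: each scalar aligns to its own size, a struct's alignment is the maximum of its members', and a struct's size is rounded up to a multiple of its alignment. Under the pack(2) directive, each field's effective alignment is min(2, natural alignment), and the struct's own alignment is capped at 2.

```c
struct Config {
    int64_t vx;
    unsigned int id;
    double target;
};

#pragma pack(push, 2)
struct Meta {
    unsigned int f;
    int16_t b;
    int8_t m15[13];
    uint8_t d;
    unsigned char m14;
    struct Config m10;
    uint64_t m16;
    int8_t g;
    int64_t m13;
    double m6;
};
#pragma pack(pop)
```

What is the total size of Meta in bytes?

Config: 0..8  vx  (8B, 8-aligned); 8..12  id  (4B, 4-aligned); 12..16  -- padding (4B); 16..24  target  (8B, 8-aligned); sizeof = 24, alignof = 8
0..4  f  (4B, 2-aligned)
4..6  b  (2B, 2-aligned)
6..19  m15  (13B, 1-aligned)
19..20  d  (1B, 1-aligned)
20..21  m14  (1B, 1-aligned)
21..22  -- padding (1B)
22..46  m10  (24B, 2-aligned)
46..54  m16  (8B, 2-aligned)
54..55  g  (1B, 1-aligned)
55..56  -- padding (1B)
56..64  m13  (8B, 2-aligned)
64..72  m6  (8B, 2-aligned)
sizeof = 72, alignof = 2

72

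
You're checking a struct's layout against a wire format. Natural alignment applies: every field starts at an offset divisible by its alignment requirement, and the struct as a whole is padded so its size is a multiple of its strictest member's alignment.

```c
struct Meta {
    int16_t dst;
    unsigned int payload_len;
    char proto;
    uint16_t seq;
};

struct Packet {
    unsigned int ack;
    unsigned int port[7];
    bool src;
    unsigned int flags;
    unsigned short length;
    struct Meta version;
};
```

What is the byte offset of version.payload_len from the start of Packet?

Meta: dst at 0 (size 2, align 2) → ends 2; pad 2 to align 4 for payload_len; payload_len at 4 (size 4, align 4) → ends 8; proto at 8 (size 1, align 1) → ends 9; pad 1 to align 2 for seq; seq at 10 (size 2, align 2) → ends 12; total 12 bytes, alignment 4
ack at 0 (size 4, align 4) → ends 4
port at 4 (size 28, align 4) → ends 32
src at 32 (size 1, align 1) → ends 33
pad 3 to align 4 for flags
flags at 36 (size 4, align 4) → ends 40
length at 40 (size 2, align 2) → ends 42
pad 2 to align 4 for version
version at 44 (size 12, align 4) → ends 56
within Meta: payload_len at 4
44 + 4 = 48

48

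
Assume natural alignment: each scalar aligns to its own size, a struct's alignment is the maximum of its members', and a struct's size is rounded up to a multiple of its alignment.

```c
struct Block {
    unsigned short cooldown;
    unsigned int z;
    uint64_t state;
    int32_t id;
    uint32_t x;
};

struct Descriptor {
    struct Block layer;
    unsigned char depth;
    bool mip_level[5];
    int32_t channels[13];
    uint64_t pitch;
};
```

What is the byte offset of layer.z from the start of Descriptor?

Block: 0..2  cooldown  (2B, 2-aligned); 2..4  -- padding (2B); 4..8  z  (4B, 4-aligned); 8..16  state  (8B, 8-aligned); 16..20  id  (4B, 4-aligned); 20..24  x  (4B, 4-aligned); sizeof = 24, alignof = 8
0..24  layer  (24B, 8-aligned)
within Block: z at 4
0 + 4 = 4

4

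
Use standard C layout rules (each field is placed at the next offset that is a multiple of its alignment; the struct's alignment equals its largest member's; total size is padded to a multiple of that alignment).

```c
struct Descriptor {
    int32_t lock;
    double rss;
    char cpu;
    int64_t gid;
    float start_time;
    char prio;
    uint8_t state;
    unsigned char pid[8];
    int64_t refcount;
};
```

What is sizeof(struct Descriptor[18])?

1008

0..4  lock  (4B, 4-aligned)
4..8  -- padding (4B)
8..16  rss  (8B, 8-aligned)
16..17  cpu  (1B, 1-aligned)
17..24  -- padding (7B)
24..32  gid  (8B, 8-aligned)
32..36  start_time  (4B, 4-aligned)
36..37  prio  (1B, 1-aligned)
37..38  state  (1B, 1-aligned)
38..46  pid  (8B, 1-aligned)
46..48  -- padding (2B)
48..56  refcount  (8B, 8-aligned)
sizeof = 56, alignof = 8
array of 18: 18 × 56 = 1008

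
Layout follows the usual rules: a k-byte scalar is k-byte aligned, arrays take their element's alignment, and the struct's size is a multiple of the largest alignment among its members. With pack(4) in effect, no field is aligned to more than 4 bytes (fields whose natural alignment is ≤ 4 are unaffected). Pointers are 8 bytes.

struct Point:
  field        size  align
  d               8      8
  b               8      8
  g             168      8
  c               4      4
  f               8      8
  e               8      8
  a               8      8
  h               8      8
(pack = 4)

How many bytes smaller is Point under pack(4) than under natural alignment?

natural layout:
  0..8  d  (8B, 8-aligned)
  8..16  b  (8B, 8-aligned)
  16..184  g  (168B, 8-aligned)
  184..188  c  (4B, 4-aligned)
  188..192  -- padding (4B)
  192..200  f  (8B, 8-aligned)
  200..208  e  (8B, 8-aligned)
  208..216  a  (8B, 8-aligned)
  216..224  h  (8B, 8-aligned)
  sizeof = 224, alignof = 8
packed(4) layout:
  0..8  d  (8B, 4-aligned)
  8..16  b  (8B, 4-aligned)
  16..184  g  (168B, 4-aligned)
  184..188  c  (4B, 4-aligned)
  188..196  f  (8B, 4-aligned)
  196..204  e  (8B, 4-aligned)
  204..212  a  (8B, 4-aligned)
  212..220  h  (8B, 4-aligned)
  sizeof = 220, alignof = 4
224 − 220 = 4

4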